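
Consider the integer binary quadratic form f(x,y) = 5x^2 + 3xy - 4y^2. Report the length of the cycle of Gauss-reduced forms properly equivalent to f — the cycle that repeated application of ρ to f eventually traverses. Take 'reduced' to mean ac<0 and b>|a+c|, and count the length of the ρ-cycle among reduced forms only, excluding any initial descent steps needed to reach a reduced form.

D = 89, ⌊√D⌋ = 9
river: ρ → (-4,5,4)
river: ρ → (4,3,-5)
river: ρ → (-5,7,2)
river: ρ → (2,9,-1)
river: ρ → (-1,9,2)
river: ρ → (2,7,-5)
river: ρ → (-5,3,4)
river: ρ → (4,5,-4)
river: ρ → (-4,3,5)
river: ρ → (5,7,-2)
river: ρ → (-2,9,1)
river: ρ → (1,9,-2)
river: ρ → (-2,7,5)
river: ρ → (5,3,-4)
ρ-cycle length = 14 (tail of 0 descent steps not counted)

14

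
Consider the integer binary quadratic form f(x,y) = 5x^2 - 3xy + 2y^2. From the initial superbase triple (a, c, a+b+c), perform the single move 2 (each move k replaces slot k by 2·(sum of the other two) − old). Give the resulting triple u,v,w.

start (5,2,4) = (f(1,0),f(0,1),f(1,1))
replace slot 2: 2·(5+4) − 2 = 16 → (5,16,4)

5,16,4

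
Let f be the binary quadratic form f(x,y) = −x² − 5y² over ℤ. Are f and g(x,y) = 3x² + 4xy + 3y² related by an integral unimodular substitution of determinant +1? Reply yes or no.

D₁ = -20, D₂ = -20
f is negative-definite; reduce −f:
−f: reduced (well bottom): (1,0,5) with a≤c, −a<b≤a
flip sign back: reduced form of f is (-1,0,-5)
g: translate: b→-2 (≡4 mod 6), so (3,4,3)→(3,-2,2)
g: flip: (3,-2,2)→(2,2,3)
g: reduced (well bottom): (2,2,3) with a≤c, −a<b≤a
reduced forms (-1, 0, -5) vs (2, 2, 3) ⇒ inequivalent

no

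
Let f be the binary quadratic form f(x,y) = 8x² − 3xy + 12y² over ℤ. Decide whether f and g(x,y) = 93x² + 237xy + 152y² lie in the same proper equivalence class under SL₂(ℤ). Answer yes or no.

D₁ = -375, D₂ = -375
f: reduced (well bottom): (8,-3,12) with a≤c, −a<b≤a
g: translate: b→51 (≡237 mod 186), so (93,237,152)→(93,51,8)
g: flip: (93,51,8)→(8,-51,93)
g: translate: b→-3 (≡-51 mod 16), so (8,-51,93)→(8,-3,12)
g: reduced (well bottom): (8,-3,12) with a≤c, −a<b≤a
reduced forms (8, -3, 12) vs (8, -3, 12) ⇒ equivalent

yes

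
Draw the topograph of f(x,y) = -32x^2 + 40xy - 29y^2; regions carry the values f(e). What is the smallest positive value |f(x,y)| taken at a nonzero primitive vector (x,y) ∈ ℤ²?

translate: b→24 (≡-40 mod 64), so (32,-40,29)→(32,24,21)
flip: (32,24,21)→(21,-24,32)
translate: b→18 (≡-24 mod 42), so (21,-24,32)→(21,18,29)
reduced (well bottom): (21,18,29) with a≤c, −a<b≤a
well minimum |f| = |-21| = 21 (negative-definite)

21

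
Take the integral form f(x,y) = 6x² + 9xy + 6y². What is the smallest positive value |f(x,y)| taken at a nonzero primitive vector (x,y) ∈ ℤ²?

translate: b→-3 (≡9 mod 12), so (6,9,6)→(6,-3,3)
flip: (6,-3,3)→(3,3,6)
reduced (well bottom): (3,3,6) with a≤c, −a<b≤a
well minimum = a = 3

3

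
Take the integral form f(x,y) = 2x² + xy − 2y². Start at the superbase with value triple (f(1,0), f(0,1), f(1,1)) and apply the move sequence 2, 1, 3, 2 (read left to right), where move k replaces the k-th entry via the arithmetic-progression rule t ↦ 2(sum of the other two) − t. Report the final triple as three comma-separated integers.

start (2,-2,1) = (f(1,0),f(0,1),f(1,1))
replace slot 2: 2·(2+1) − (-2) = 8 → (2,8,1)
replace slot 1: 2·(8+1) − 2 = 16 → (16,8,1)
replace slot 3: 2·(16+8) − 1 = 47 → (16,8,47)
replace slot 2: 2·(16+47) − 8 = 118 → (16,118,47)

16,118,47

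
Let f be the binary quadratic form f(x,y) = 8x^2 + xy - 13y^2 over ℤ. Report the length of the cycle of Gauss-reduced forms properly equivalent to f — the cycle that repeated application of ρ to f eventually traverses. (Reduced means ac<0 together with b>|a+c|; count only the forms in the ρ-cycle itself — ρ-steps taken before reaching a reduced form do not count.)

D = 417, ⌊√D⌋ = 20
descent: ρ → (-13,-1,8)
descent: ρ → (8,17,-4)  [lands on river]
river: ρ → (-4,15,12)
river: ρ → (12,9,-7)
river: ρ → (-7,19,2)
river: ρ → (2,17,-16)
river: ρ → (-16,15,3)
river: ρ → (3,15,-16)
river: ρ → (-16,17,2)
river: ρ → (2,19,-7)
river: ρ → (-7,9,12)
river: ρ → (12,15,-4)
river: ρ → (-4,17,8)
river: ρ → (8,15,-6)
river: ρ → (-6,9,14)
river: ρ → (14,19,-1)
river: ρ → (-1,19,14)
river: ρ → (14,9,-6)
river: ρ → (-6,15,8)
ρ-cycle length = 18 (tail of 2 descent steps not counted)

18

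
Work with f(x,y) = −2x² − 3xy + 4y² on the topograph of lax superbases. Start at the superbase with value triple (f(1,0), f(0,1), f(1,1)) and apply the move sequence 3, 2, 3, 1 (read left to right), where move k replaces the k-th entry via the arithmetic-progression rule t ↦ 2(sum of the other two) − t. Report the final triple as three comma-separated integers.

start (-2,4,-1) = (f(1,0),f(0,1),f(1,1))
replace slot 3: 2·((-2)+4) − (-1) = 5 → (-2,4,5)
replace slot 2: 2·((-2)+5) − 4 = 2 → (-2,2,5)
replace slot 3: 2·((-2)+2) − 5 = -5 → (-2,2,-5)
replace slot 1: 2·(2+(-5)) − (-2) = -4 → (-4,2,-5)

-4,2,-5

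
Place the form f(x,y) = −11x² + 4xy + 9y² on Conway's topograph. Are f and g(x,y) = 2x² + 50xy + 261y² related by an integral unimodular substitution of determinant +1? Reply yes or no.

D₁ = 412, D₂ = 412
river cycle of f (length 12): (9, 14, -6), (-6, 10, 13), (13, 16, -3), (-3, 20, 1), (1, 20, -3), (-3, 16, 13), (13, 10, -6), (-6, 14, 9), (9, 4, -11), (-11, 18, 2), … (2 more)
river cycle of g (length 12): (2, 18, -11), (-11, 4, 9), (9, 14, -6), (-6, 10, 13), (13, 16, -3), (-3, 20, 1), (1, 20, -3), (-3, 16, 13), (13, 10, -6), (-6, 14, 9), … (2 more)
cycles coincide ⇒ equivalent

yes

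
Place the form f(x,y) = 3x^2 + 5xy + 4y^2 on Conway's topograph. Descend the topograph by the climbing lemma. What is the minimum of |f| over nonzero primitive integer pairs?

translate: b→-1 (≡5 mod 6), so (3,5,4)→(3,-1,2)
flip: (3,-1,2)→(2,1,3)
reduced (well bottom): (2,1,3) with a≤c, −a<b≤a
well minimum = a = 2

2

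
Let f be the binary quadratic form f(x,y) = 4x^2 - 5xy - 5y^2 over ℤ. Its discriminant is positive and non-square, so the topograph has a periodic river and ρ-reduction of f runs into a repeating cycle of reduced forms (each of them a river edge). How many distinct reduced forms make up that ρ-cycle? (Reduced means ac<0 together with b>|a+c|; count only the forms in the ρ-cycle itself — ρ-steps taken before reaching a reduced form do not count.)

D = 105, ⌊√D⌋ = 10
descent: ρ → (-5,5,4)  [lands on river]
river: ρ → (4,3,-6)
river: ρ → (-6,9,1)
river: ρ → (1,9,-6)
river: ρ → (-6,3,4)
river: ρ → (4,5,-5)
ρ-cycle length = 6 (tail of 1 descent step not counted)

6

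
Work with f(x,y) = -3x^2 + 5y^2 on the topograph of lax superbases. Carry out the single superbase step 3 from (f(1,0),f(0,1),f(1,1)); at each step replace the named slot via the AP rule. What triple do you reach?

start (-3,5,2) = (f(1,0),f(0,1),f(1,1))
replace slot 3: 2·((-3)+5) − 2 = 2 → (-3,5,2)

-3,5,2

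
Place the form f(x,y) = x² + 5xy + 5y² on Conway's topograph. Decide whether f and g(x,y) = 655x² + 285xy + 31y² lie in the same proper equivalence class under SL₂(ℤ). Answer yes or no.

D₁ = 5, D₂ = 5
river cycle of f (length 2): (1, 1, -1), (-1, 1, 1)
river cycle of g (length 2): (1, 1, -1), (-1, 1, 1)
cycles coincide ⇒ equivalent

yes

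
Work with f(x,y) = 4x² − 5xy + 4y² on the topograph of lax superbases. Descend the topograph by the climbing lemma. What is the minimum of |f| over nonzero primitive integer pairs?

translate: b→3 (≡-5 mod 8), so (4,-5,4)→(4,3,3)
flip: (4,3,3)→(3,-3,4)
translate: b→3 (≡-3 mod 6), so (3,-3,4)→(3,3,4)
reduced (well bottom): (3,3,4) with a≤c, −a<b≤a
well minimum = a = 3

3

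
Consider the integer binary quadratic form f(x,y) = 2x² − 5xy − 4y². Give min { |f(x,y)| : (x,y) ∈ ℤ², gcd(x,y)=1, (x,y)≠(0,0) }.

descent: ρ → (-4,5,2)  [lands on river]
river: ρ → (2,7,-1)
river: ρ → (-1,7,2)
river: ρ → (2,5,-4)
river: ρ → (-4,3,3)
river: ρ → (3,3,-4)
closes: descent 1, river 6
min |a| on river = 1

1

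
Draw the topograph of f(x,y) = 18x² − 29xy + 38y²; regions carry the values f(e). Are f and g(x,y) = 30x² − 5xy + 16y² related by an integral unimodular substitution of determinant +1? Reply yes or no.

D₁ = -1895, D₂ = -1895
f: translate: b→7 (≡-29 mod 36), so (18,-29,38)→(18,7,27)
f: reduced (well bottom): (18,7,27) with a≤c, −a<b≤a
g: flip: (30,-5,16)→(16,5,30)
g: reduced (well bottom): (16,5,30) with a≤c, −a<b≤a
reduced forms (18, 7, 27) vs (16, 5, 30) ⇒ inequivalent

no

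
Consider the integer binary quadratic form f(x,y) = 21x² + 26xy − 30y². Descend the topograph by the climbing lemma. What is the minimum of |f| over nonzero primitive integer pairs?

river: ρ → (-30,34,17)
river: ρ → (17,34,-30)
river: ρ → (-30,26,21)
river: ρ → (21,16,-35)
river: ρ → (-35,54,2)
river: ρ → (2,54,-35)
river: ρ → (-35,16,21)
river: ρ → (21,26,-30)
closes: descent 0, river 8
min |a| on river = 2

2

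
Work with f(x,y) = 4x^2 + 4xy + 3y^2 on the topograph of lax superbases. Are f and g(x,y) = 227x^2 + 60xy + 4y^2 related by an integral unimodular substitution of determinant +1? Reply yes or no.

D₁ = -32, D₂ = -32
f: flip: (4,4,3)→(3,-4,4)
f: translate: b→2 (≡-4 mod 6), so (3,-4,4)→(3,2,3)
f: reduced (well bottom): (3,2,3) with a≤c, −a<b≤a
g: flip: (227,60,4)→(4,-60,227)
g: translate: b→4 (≡-60 mod 8), so (4,-60,227)→(4,4,3)
g: flip: (4,4,3)→(3,-4,4)
g: translate: b→2 (≡-4 mod 6), so (3,-4,4)→(3,2,3)
g: reduced (well bottom): (3,2,3) with a≤c, −a<b≤a
reduced forms (3, 2, 3) vs (3, 2, 3) ⇒ equivalent

yes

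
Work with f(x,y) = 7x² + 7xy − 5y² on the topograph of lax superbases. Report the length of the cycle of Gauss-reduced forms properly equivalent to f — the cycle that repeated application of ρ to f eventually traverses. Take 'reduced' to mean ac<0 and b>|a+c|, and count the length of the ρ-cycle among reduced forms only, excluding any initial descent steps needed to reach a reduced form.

D = 189, ⌊√D⌋ = 13
river: ρ → (-5,13,1)
river: ρ → (1,13,-5)
river: ρ → (-5,7,7)
river: ρ → (7,7,-5)
ρ-cycle length = 4 (tail of 0 descent steps not counted)

4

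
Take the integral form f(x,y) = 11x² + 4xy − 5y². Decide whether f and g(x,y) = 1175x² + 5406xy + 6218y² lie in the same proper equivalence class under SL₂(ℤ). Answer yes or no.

D₁ = 236, D₂ = 236
river cycle of f (length 6): (-5, 6, 10), (10, 14, -1), (-1, 14, 10), (10, 6, -5), (-5, 14, 2), (2, 14, -5)
river cycle of g (length 6): (-5, 6, 10), (10, 14, -1), (-1, 14, 10), (10, 6, -5), (-5, 14, 2), (2, 14, -5)
cycles coincide ⇒ equivalent

yes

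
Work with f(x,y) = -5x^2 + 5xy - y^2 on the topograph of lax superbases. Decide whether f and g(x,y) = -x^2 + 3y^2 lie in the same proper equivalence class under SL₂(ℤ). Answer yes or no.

D₁ = 5, D₂ = 12
discriminants differ ⇒ not SL₂(ℤ)-equivalent

no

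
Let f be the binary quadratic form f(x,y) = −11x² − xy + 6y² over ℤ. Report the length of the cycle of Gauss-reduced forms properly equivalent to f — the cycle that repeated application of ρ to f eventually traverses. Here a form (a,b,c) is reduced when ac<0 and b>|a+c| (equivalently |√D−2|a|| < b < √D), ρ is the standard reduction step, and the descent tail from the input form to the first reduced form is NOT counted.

D = 265, ⌊√D⌋ = 16
descent: ρ → (6,13,-4)  [lands on river]
river: ρ → (-4,11,9)
river: ρ → (9,7,-6)
river: ρ → (-6,5,10)
river: ρ → (10,15,-1)
river: ρ → (-1,15,10)
river: ρ → (10,5,-6)
river: ρ → (-6,7,9)
river: ρ → (9,11,-4)
river: ρ → (-4,13,6)
river: ρ → (6,11,-6)
river: ρ → (-6,13,4)
river: ρ → (4,11,-9)
river: ρ → (-9,7,6)
river: ρ → (6,5,-10)
river: ρ → (-10,15,1)
river: ρ → (1,15,-10)
river: ρ → (-10,5,6)
river: ρ → (6,7,-9)
river: ρ → (-9,11,4)
river: ρ → (4,13,-6)
river: ρ → (-6,11,6)
ρ-cycle length = 22 (tail of 1 descent step not counted)

22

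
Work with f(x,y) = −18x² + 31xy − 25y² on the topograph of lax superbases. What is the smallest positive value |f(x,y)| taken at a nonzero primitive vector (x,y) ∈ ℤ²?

translate: b→5 (≡-31 mod 36), so (18,-31,25)→(18,5,12)
flip: (18,5,12)→(12,-5,18)
reduced (well bottom): (12,-5,18) with a≤c, −a<b≤a
well minimum |f| = |-12| = 12 (negative-definite)

12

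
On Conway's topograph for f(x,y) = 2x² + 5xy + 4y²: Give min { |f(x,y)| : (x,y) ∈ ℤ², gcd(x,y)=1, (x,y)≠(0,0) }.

translate: b→1 (≡5 mod 4), so (2,5,4)→(2,1,1)
flip: (2,1,1)→(1,-1,2)
translate: b→1 (≡-1 mod 2), so (1,-1,2)→(1,1,2)
reduced (well bottom): (1,1,2) with a≤c, −a<b≤a
well minimum = a = 1

1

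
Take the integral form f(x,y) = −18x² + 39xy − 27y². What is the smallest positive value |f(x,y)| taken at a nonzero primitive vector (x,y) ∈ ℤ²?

translate: b→-3 (≡-39 mod 36), so (18,-39,27)→(18,-3,6)
flip: (18,-3,6)→(6,3,18)
reduced (well bottom): (6,3,18) with a≤c, −a<b≤a
well minimum |f| = |-6| = 6 (negative-definite)

6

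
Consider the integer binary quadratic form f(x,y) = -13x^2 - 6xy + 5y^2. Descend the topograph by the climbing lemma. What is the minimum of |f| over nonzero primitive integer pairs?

descent: ρ → (5,16,-2)  [lands on river]
river: ρ → (-2,16,5)
river: ρ → (5,14,-5)
river: ρ → (-5,16,2)
river: ρ → (2,16,-5)
river: ρ → (-5,14,5)
closes: descent 1, river 6
min |a| on river = 2

2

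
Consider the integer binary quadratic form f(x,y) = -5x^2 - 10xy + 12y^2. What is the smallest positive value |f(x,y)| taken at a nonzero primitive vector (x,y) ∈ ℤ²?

descent: ρ → (12,10,-5)  [lands on river]
river: ρ → (-5,10,12)
river: ρ → (12,14,-3)
river: ρ → (-3,16,7)
river: ρ → (7,12,-7)
river: ρ → (-7,16,3)
river: ρ → (3,14,-12)
river: ρ → (-12,10,5)
river: ρ → (5,10,-12)
river: ρ → (-12,14,3)
river: ρ → (3,16,-7)
river: ρ → (-7,12,7)
river: ρ → (7,16,-3)
river: ρ → (-3,14,12)
closes: descent 1, river 14
min |a| on river = 3

3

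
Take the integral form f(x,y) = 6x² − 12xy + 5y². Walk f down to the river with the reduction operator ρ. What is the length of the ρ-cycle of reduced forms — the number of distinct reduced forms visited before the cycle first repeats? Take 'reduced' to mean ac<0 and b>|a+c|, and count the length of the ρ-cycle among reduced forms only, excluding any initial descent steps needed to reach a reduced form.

D = 24, ⌊√D⌋ = 4
descent: ρ → (5,2,-1)
descent: ρ → (-1,4,2)  [lands on river]
river: ρ → (2,4,-1)
ρ-cycle length = 2 (tail of 2 descent steps not counted)

2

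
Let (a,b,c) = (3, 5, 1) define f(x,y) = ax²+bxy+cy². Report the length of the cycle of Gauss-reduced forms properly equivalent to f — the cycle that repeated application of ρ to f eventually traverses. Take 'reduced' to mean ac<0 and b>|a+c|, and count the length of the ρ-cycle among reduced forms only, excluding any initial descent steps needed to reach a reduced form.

D = 13, ⌊√D⌋ = 3
descent: ρ → (1,3,-1)  [lands on river]
river: ρ → (-1,3,1)
ρ-cycle length = 2 (tail of 1 descent step not counted)

2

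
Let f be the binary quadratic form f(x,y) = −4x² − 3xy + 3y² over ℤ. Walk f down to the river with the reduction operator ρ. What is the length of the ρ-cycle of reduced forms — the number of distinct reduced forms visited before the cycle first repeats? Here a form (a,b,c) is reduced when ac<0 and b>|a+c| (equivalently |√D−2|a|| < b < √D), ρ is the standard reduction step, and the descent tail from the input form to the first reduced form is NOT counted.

D = 57, ⌊√D⌋ = 7
descent: ρ → (3,3,-4)  [lands on river]
river: ρ → (-4,5,2)
river: ρ → (2,7,-1)
river: ρ → (-1,7,2)
river: ρ → (2,5,-4)
river: ρ → (-4,3,3)
ρ-cycle length = 6 (tail of 1 descent step not counted)

6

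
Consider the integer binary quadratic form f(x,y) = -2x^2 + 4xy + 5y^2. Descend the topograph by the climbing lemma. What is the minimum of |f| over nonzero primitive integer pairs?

river: ρ → (5,6,-1)
river: ρ → (-1,6,5)
river: ρ → (5,4,-2)
river: ρ → (-2,4,5)
closes: descent 0, river 4
min |a| on river = 1

1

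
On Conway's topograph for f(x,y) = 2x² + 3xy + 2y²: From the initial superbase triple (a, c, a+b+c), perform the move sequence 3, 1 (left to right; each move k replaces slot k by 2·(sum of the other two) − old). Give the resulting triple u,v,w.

start (2,2,7) = (f(1,0),f(0,1),f(1,1))
replace slot 3: 2·(2+2) − 7 = 1 → (2,2,1)
replace slot 1: 2·(2+1) − 2 = 4 → (4,2,1)

4,2,1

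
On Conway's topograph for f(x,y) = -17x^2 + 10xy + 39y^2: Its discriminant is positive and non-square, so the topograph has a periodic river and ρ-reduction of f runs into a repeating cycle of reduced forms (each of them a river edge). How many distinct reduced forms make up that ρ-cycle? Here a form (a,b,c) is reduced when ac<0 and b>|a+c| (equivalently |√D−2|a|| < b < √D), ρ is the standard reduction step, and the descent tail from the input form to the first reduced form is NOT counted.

D = 2752, ⌊√D⌋ = 52
descent: ρ → (39,-10,-17)
descent: ρ → (-17,44,12)  [lands on river]
river: ρ → (12,52,-1)
river: ρ → (-1,52,12)
river: ρ → (12,44,-17)
river: ρ → (-17,24,32)
river: ρ → (32,40,-9)
river: ρ → (-9,50,7)
river: ρ → (7,48,-16)
river: ρ → (-16,48,7)
river: ρ → (7,50,-9)
river: ρ → (-9,40,32)
river: ρ → (32,24,-17)
ρ-cycle length = 12 (tail of 2 descent steps not counted)

12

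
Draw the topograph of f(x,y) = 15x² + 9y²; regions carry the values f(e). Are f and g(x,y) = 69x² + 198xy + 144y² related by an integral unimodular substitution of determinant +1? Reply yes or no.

D₁ = -540, D₂ = -540
f: flip: (15,0,9)→(9,0,15)
f: reduced (well bottom): (9,0,15) with a≤c, −a<b≤a
g: translate: b→60 (≡198 mod 138), so (69,198,144)→(69,60,15)
g: flip: (69,60,15)→(15,-60,69)
g: translate: b→0 (≡-60 mod 30), so (15,-60,69)→(15,0,9)
g: flip: (15,0,9)→(9,0,15)
g: reduced (well bottom): (9,0,15) with a≤c, −a<b≤a
reduced forms (9, 0, 15) vs (9, 0, 15) ⇒ equivalent

yes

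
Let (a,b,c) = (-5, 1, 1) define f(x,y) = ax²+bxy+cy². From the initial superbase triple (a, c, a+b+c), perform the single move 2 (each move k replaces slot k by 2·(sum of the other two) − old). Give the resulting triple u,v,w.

start (-5,1,-3) = (f(1,0),f(0,1),f(1,1))
replace slot 2: 2·((-5)+(-3)) − 1 = -17 → (-5,-17,-3)

-5,-17,-3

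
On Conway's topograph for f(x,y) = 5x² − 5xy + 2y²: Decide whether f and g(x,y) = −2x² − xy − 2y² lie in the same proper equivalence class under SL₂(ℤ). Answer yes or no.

D₁ = -15, D₂ = -15
f: translate: b→5 (≡-5 mod 10), so (5,-5,2)→(5,5,2)
f: flip: (5,5,2)→(2,-5,5)
f: translate: b→-1 (≡-5 mod 4), so (2,-5,5)→(2,-1,2)
f: flip: (2,-1,2)→(2,1,2)
f: reduced (well bottom): (2,1,2) with a≤c, −a<b≤a
g is negative-definite; reduce −g:
−g: reduced (well bottom): (2,1,2) with a≤c, −a<b≤a
flip sign back: reduced form of g is (-2,-1,-2)
reduced forms (2, 1, 2) vs (-2, -1, -2) ⇒ inequivalent

no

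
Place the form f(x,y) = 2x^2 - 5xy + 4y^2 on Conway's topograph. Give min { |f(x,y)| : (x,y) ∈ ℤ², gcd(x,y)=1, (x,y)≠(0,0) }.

translate: b→-1 (≡-5 mod 4), so (2,-5,4)→(2,-1,1)
flip: (2,-1,1)→(1,1,2)
reduced (well bottom): (1,1,2) with a≤c, −a<b≤a
well minimum = a = 1

1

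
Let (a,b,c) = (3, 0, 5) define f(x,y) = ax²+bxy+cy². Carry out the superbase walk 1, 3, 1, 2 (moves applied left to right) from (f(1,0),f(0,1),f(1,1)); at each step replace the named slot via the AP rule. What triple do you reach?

start (3,5,8) = (f(1,0),f(0,1),f(1,1))
replace slot 1: 2·(5+8) − 3 = 23 → (23,5,8)
replace slot 3: 2·(23+5) − 8 = 48 → (23,5,48)
replace slot 1: 2·(5+48) − 23 = 83 → (83,5,48)
replace slot 2: 2·(83+48) − 5 = 257 → (83,257,48)

83,257,48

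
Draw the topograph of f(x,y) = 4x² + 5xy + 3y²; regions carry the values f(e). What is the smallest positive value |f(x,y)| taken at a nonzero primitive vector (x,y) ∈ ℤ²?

translate: b→-3 (≡5 mod 8), so (4,5,3)→(4,-3,2)
flip: (4,-3,2)→(2,3,4)
translate: b→-1 (≡3 mod 4), so (2,3,4)→(2,-1,3)
reduced (well bottom): (2,-1,3) with a≤c, −a<b≤a
well minimum = a = 2

2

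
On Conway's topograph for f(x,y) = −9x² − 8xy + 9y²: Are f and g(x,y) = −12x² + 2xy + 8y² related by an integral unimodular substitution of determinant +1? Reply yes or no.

D₁ = 388, D₂ = 388
river cycle of f (length 22): (9, 8, -9), (-9, 10, 8), (8, 6, -11), (-11, 16, 3), (3, 14, -16), (-16, 18, 1), (1, 18, -16), (-16, 14, 3), (3, 16, -11), (-11, 6, 8), … (12 more)
river cycle of g (length 18): (8, 14, -6), (-6, 10, 12), (12, 14, -4), (-4, 18, 4), (4, 14, -12), (-12, 10, 6), (6, 14, -8), (-8, 18, 2), (2, 18, -8), (-8, 14, 6), … (8 more)
cycles differ ⇒ inequivalent

no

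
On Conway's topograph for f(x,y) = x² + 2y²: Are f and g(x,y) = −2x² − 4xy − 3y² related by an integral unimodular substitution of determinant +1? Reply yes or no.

D₁ = -8, D₂ = -8
f: reduced (well bottom): (1,0,2) with a≤c, −a<b≤a
g is negative-definite; reduce −g:
−g: translate: b→0 (≡4 mod 4), so (2,4,3)→(2,0,1)
−g: flip: (2,0,1)→(1,0,2)
−g: reduced (well bottom): (1,0,2) with a≤c, −a<b≤a
flip sign back: reduced form of g is (-1,0,-2)
reduced forms (1, 0, 2) vs (-1, 0, -2) ⇒ inequivalent

no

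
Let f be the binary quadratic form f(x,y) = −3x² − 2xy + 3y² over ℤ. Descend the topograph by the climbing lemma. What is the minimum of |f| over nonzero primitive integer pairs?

descent: ρ → (3,2,-3)  [lands on river]
river: ρ → (-3,4,2)
river: ρ → (2,4,-3)
river: ρ → (-3,2,3)
river: ρ → (3,4,-2)
river: ρ → (-2,4,3)
closes: descent 1, river 6
min |a| on river = 2

2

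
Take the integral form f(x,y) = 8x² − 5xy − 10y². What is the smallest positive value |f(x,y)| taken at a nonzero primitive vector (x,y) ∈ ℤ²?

descent: ρ → (-10,5,8)  [lands on river]
river: ρ → (8,11,-7)
river: ρ → (-7,17,2)
river: ρ → (2,15,-15)
river: ρ → (-15,15,2)
river: ρ → (2,17,-7)
river: ρ → (-7,11,8)
river: ρ → (8,5,-10)
river: ρ → (-10,15,3)
river: ρ → (3,15,-10)
closes: descent 1, river 10
min |a| on river = 2

2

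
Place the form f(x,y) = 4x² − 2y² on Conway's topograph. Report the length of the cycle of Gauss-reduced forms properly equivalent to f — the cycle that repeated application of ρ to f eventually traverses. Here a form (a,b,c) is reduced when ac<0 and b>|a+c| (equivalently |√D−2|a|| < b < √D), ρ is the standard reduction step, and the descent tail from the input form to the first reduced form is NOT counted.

D = 32, ⌊√D⌋ = 5
descent: ρ → (-2,4,2)  [lands on river]
river: ρ → (2,4,-2)
ρ-cycle length = 2 (tail of 1 descent step not counted)

2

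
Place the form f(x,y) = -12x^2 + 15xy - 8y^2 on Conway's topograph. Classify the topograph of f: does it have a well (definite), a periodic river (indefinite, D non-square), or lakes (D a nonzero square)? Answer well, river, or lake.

D = b²−4ac = 15² − 4·(-12)·(-8) = -159
D < 0 ⇒ definite ⇒ every region one sign ⇒ single well

well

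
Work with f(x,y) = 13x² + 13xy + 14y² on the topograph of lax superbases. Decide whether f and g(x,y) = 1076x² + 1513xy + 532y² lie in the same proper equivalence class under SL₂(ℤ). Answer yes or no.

D₁ = -559, D₂ = -559
f: reduced (well bottom): (13,13,14) with a≤c, −a<b≤a
g: translate: b→-639 (≡1513 mod 2152), so (1076,1513,532)→(1076,-639,95)
g: flip: (1076,-639,95)→(95,639,1076)
g: translate: b→69 (≡639 mod 190), so (95,639,1076)→(95,69,14)
g: flip: (95,69,14)→(14,-69,95)
g: translate: b→-13 (≡-69 mod 28), so (14,-69,95)→(14,-13,13)
g: flip: (14,-13,13)→(13,13,14)
g: reduced (well bottom): (13,13,14) with a≤c, −a<b≤a
reduced forms (13, 13, 14) vs (13, 13, 14) ⇒ equivalent

yes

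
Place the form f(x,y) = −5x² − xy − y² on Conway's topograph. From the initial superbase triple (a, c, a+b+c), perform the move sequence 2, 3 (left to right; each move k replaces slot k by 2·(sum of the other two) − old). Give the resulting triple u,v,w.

start (-5,-1,-7) = (f(1,0),f(0,1),f(1,1))
replace slot 2: 2·((-5)+(-7)) − (-1) = -23 → (-5,-23,-7)
replace slot 3: 2·((-5)+(-23)) − (-7) = -49 → (-5,-23,-49)

-5,-23,-49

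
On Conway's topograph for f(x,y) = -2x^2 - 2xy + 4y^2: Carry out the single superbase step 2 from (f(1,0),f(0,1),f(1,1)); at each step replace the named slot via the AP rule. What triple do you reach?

start (-2,4,0) = (f(1,0),f(0,1),f(1,1))
replace slot 2: 2·((-2)+0) − 4 = -8 → (-2,-8,0)

-2,-8,0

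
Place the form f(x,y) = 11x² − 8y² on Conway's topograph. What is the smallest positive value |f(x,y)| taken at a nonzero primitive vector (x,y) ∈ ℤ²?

descent: ρ → (-8,16,3)  [lands on river]
river: ρ → (3,14,-13)
river: ρ → (-13,12,4)
river: ρ → (4,12,-13)
river: ρ → (-13,14,3)
river: ρ → (3,16,-8)
closes: descent 1, river 6
min |a| on river = 3

3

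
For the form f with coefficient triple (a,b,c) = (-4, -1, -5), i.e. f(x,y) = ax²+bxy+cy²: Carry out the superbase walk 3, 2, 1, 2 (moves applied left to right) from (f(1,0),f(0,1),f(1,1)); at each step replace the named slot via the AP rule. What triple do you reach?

start (-4,-5,-10) = (f(1,0),f(0,1),f(1,1))
replace slot 3: 2·((-4)+(-5)) − (-10) = -8 → (-4,-5,-8)
replace slot 2: 2·((-4)+(-8)) − (-5) = -19 → (-4,-19,-8)
replace slot 1: 2·((-19)+(-8)) − (-4) = -50 → (-50,-19,-8)
replace slot 2: 2·((-50)+(-8)) − (-19) = -97 → (-50,-97,-8)

-50,-97,-8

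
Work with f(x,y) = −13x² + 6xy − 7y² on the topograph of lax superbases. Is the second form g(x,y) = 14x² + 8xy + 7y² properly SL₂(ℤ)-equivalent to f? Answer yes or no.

D₁ = -328, D₂ = -328
f is negative-definite; reduce −f:
−f: flip: (13,-6,7)→(7,6,13)
−f: reduced (well bottom): (7,6,13) with a≤c, −a<b≤a
flip sign back: reduced form of f is (-7,-6,-13)
g: flip: (14,8,7)→(7,-8,14)
g: translate: b→6 (≡-8 mod 14), so (7,-8,14)→(7,6,13)
g: reduced (well bottom): (7,6,13) with a≤c, −a<b≤a
reduced forms (-7, -6, -13) vs (7, 6, 13) ⇒ inequivalent

no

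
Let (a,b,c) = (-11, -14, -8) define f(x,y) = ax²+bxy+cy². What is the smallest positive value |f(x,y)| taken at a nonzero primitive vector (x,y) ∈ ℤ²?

translate: b→-8 (≡14 mod 22), so (11,14,8)→(11,-8,5)
flip: (11,-8,5)→(5,8,11)
translate: b→-2 (≡8 mod 10), so (5,8,11)→(5,-2,8)
reduced (well bottom): (5,-2,8) with a≤c, −a<b≤a
well minimum |f| = |-5| = 5 (negative-definite)

5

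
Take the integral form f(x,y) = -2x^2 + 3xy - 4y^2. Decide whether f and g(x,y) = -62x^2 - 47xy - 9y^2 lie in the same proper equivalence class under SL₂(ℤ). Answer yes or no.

D₁ = -23, D₂ = -23
f is negative-definite; reduce −f:
−f: translate: b→1 (≡-3 mod 4), so (2,-3,4)→(2,1,3)
−f: reduced (well bottom): (2,1,3) with a≤c, −a<b≤a
flip sign back: reduced form of f is (-2,-1,-3)
g is negative-definite; reduce −g:
−g: flip: (62,47,9)→(9,-47,62)
−g: translate: b→7 (≡-47 mod 18), so (9,-47,62)→(9,7,2)
−g: flip: (9,7,2)→(2,-7,9)
−g: translate: b→1 (≡-7 mod 4), so (2,-7,9)→(2,1,3)
−g: reduced (well bottom): (2,1,3) with a≤c, −a<b≤a
flip sign back: reduced form of g is (-2,-1,-3)
reduced forms (-2, -1, -3) vs (-2, -1, -3) ⇒ equivalent

yes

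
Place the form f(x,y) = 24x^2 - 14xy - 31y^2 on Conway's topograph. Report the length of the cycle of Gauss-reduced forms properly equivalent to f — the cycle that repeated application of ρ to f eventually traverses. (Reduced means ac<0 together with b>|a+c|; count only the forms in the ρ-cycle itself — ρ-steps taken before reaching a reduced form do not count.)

D = 3172, ⌊√D⌋ = 56
descent: ρ → (-31,14,24)  [lands on river]
river: ρ → (24,34,-21)
river: ρ → (-21,50,8)
river: ρ → (8,46,-33)
river: ρ → (-33,20,21)
river: ρ → (21,22,-32)
river: ρ → (-32,42,11)
river: ρ → (11,46,-24)
river: ρ → (-24,50,7)
river: ρ → (7,48,-31)
ρ-cycle length = 10 (tail of 1 descent step not counted)

10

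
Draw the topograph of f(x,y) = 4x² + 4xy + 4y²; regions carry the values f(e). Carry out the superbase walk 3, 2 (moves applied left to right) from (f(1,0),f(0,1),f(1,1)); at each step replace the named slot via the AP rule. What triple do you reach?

start (4,4,12) = (f(1,0),f(0,1),f(1,1))
replace slot 3: 2·(4+4) − 12 = 4 → (4,4,4)
replace slot 2: 2·(4+4) − 4 = 12 → (4,12,4)

4,12,4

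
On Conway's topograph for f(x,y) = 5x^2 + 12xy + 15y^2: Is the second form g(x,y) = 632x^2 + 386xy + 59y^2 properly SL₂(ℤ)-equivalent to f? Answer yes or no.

D₁ = -156, D₂ = -156
f: translate: b→2 (≡12 mod 10), so (5,12,15)→(5,2,8)
f: reduced (well bottom): (5,2,8) with a≤c, −a<b≤a
g: flip: (632,386,59)→(59,-386,632)
g: translate: b→-32 (≡-386 mod 118), so (59,-386,632)→(59,-32,5)
g: flip: (59,-32,5)→(5,32,59)
g: translate: b→2 (≡32 mod 10), so (5,32,59)→(5,2,8)
g: reduced (well bottom): (5,2,8) with a≤c, −a<b≤a
reduced forms (5, 2, 8) vs (5, 2, 8) ⇒ equivalent

yes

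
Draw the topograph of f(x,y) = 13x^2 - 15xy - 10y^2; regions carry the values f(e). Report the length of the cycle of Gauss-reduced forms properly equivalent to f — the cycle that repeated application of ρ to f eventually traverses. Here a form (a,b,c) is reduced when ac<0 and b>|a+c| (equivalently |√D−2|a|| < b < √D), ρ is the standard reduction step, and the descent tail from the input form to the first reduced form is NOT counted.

D = 745, ⌊√D⌋ = 27
descent: ρ → (-10,15,13)  [lands on river]
river: ρ → (13,11,-12)
river: ρ → (-12,13,12)
river: ρ → (12,11,-13)
river: ρ → (-13,15,10)
river: ρ → (10,25,-3)
river: ρ → (-3,23,18)
river: ρ → (18,13,-8)
river: ρ → (-8,19,12)
river: ρ → (12,5,-15)
river: ρ → (-15,25,2)
river: ρ → (2,27,-2)
river: ρ → (-2,25,15)
river: ρ → (15,5,-12)
river: ρ → (-12,19,8)
river: ρ → (8,13,-18)
river: ρ → (-18,23,3)
river: ρ → (3,25,-10)
ρ-cycle length = 18 (tail of 1 descent step not counted)

18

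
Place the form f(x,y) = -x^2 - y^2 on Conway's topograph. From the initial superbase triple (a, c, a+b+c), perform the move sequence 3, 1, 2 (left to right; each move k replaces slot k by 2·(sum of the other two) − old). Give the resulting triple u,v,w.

start (-1,-1,-2) = (f(1,0),f(0,1),f(1,1))
replace slot 3: 2·((-1)+(-1)) − (-2) = -2 → (-1,-1,-2)
replace slot 1: 2·((-1)+(-2)) − (-1) = -5 → (-5,-1,-2)
replace slot 2: 2·((-5)+(-2)) − (-1) = -13 → (-5,-13,-2)

-5,-13,-2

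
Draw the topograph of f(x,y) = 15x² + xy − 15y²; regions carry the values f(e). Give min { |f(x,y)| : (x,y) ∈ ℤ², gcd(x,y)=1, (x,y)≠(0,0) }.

river: ρ → (-15,29,1)
river: ρ → (1,29,-15)
river: ρ → (-15,1,15)
river: ρ → (15,29,-1)
river: ρ → (-1,29,15)
river: ρ → (15,1,-15)
closes: descent 0, river 6
min |a| on river = 1

1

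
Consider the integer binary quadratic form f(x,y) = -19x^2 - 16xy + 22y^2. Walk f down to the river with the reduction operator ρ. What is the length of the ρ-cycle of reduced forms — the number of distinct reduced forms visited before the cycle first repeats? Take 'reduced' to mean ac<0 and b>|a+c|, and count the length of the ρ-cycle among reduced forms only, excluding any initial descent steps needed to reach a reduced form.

D = 1928, ⌊√D⌋ = 43
descent: ρ → (22,16,-19)  [lands on river]
river: ρ → (-19,22,19)
river: ρ → (19,16,-22)
river: ρ → (-22,28,13)
river: ρ → (13,24,-26)
river: ρ → (-26,28,11)
river: ρ → (11,38,-11)
river: ρ → (-11,28,26)
river: ρ → (26,24,-13)
river: ρ → (-13,28,22)
ρ-cycle length = 10 (tail of 1 descent step not counted)

10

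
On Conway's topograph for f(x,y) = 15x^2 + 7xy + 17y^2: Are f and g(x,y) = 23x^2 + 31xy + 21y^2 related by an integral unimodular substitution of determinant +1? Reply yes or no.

D₁ = -971, D₂ = -971
f: reduced (well bottom): (15,7,17) with a≤c, −a<b≤a
g: translate: b→-15 (≡31 mod 46), so (23,31,21)→(23,-15,13)
g: flip: (23,-15,13)→(13,15,23)
g: translate: b→-11 (≡15 mod 26), so (13,15,23)→(13,-11,21)
g: reduced (well bottom): (13,-11,21) with a≤c, −a<b≤a
reduced forms (15, 7, 17) vs (13, -11, 21) ⇒ inequivalent

no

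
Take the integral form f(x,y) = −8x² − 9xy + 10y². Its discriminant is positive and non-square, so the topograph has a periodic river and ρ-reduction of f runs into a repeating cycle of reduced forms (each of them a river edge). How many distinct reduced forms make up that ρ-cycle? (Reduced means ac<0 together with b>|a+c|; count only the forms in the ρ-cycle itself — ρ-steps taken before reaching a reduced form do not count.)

D = 401, ⌊√D⌋ = 20
descent: ρ → (10,9,-8)  [lands on river]
river: ρ → (-8,7,11)
river: ρ → (11,15,-4)
river: ρ → (-4,17,7)
river: ρ → (7,11,-10)
river: ρ → (-10,9,8)
river: ρ → (8,7,-11)
river: ρ → (-11,15,4)
river: ρ → (4,17,-7)
river: ρ → (-7,11,10)
ρ-cycle length = 10 (tail of 1 descent step not counted)

10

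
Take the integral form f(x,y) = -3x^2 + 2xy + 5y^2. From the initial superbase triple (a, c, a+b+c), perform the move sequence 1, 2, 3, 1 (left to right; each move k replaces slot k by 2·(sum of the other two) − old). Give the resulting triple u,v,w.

start (-3,5,4) = (f(1,0),f(0,1),f(1,1))
replace slot 1: 2·(5+4) − (-3) = 21 → (21,5,4)
replace slot 2: 2·(21+4) − 5 = 45 → (21,45,4)
replace slot 3: 2·(21+45) − 4 = 128 → (21,45,128)
replace slot 1: 2·(45+128) − 21 = 325 → (325,45,128)

325,45,128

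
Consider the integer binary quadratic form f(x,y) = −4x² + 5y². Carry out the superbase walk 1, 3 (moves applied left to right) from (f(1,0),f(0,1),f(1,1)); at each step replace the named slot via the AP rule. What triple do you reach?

start (-4,5,1) = (f(1,0),f(0,1),f(1,1))
replace slot 1: 2·(5+1) − (-4) = 16 → (16,5,1)
replace slot 3: 2·(16+5) − 1 = 41 → (16,5,41)

16,5,41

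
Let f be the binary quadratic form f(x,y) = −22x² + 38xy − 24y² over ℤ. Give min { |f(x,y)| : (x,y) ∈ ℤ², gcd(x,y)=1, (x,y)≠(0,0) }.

translate: b→6 (≡-38 mod 44), so (22,-38,24)→(22,6,8)
flip: (22,6,8)→(8,-6,22)
reduced (well bottom): (8,-6,22) with a≤c, −a<b≤a
well minimum |f| = |-8| = 8 (negative-definite)

8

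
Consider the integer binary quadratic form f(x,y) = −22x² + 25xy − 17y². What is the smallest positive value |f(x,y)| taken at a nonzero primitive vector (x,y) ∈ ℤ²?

translate: b→19 (≡-25 mod 44), so (22,-25,17)→(22,19,14)
flip: (22,19,14)→(14,-19,22)
translate: b→9 (≡-19 mod 28), so (14,-19,22)→(14,9,17)
reduced (well bottom): (14,9,17) with a≤c, −a<b≤a
well minimum |f| = |-14| = 14 (negative-definite)

14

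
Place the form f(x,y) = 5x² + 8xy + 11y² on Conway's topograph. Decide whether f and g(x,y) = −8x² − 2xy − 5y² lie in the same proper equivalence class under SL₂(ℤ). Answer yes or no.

D₁ = -156, D₂ = -156
f: translate: b→-2 (≡8 mod 10), so (5,8,11)→(5,-2,8)
f: reduced (well bottom): (5,-2,8) with a≤c, −a<b≤a
g is negative-definite; reduce −g:
−g: flip: (8,2,5)→(5,-2,8)
−g: reduced (well bottom): (5,-2,8) with a≤c, −a<b≤a
flip sign back: reduced form of g is (-5,2,-8)
reduced forms (5, -2, 8) vs (-5, 2, -8) ⇒ inequivalent

no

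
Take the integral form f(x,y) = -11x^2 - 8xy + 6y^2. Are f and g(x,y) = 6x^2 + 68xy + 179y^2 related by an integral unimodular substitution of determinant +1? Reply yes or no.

D₁ = 328, D₂ = 328
river cycle of f (length 6): (6, 8, -11), (-11, 14, 3), (3, 16, -6), (-6, 8, 11), (11, 14, -3), (-3, 16, 6)
river cycle of g (length 6): (6, 8, -11), (-11, 14, 3), (3, 16, -6), (-6, 8, 11), (11, 14, -3), (-3, 16, 6)
cycles coincide ⇒ equivalent

yes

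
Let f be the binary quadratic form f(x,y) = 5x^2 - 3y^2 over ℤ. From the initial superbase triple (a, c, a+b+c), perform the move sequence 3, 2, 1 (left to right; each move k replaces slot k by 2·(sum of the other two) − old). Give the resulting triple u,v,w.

start (5,-3,2) = (f(1,0),f(0,1),f(1,1))
replace slot 3: 2·(5+(-3)) − 2 = 2 → (5,-3,2)
replace slot 2: 2·(5+2) − (-3) = 17 → (5,17,2)
replace slot 1: 2·(17+2) − 5 = 33 → (33,17,2)

33,17,2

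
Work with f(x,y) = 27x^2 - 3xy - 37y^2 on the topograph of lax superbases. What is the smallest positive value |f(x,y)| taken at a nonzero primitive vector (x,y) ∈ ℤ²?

descent: ρ → (-37,3,27)
descent: ρ → (27,51,-13)  [lands on river]
river: ρ → (-13,53,23)
river: ρ → (23,39,-27)
river: ρ → (-27,15,35)
river: ρ → (35,55,-7)
river: ρ → (-7,57,27)
closes: descent 2, river 6
min |a| on river = 7

7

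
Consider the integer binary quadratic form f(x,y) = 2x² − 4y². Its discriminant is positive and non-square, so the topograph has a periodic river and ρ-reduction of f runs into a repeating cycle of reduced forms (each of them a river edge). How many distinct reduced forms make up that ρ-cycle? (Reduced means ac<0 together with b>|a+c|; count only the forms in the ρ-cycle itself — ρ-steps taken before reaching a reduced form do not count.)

D = 32, ⌊√D⌋ = 5
descent: ρ → (-4,0,2)
descent: ρ → (2,4,-2)  [lands on river]
river: ρ → (-2,4,2)
ρ-cycle length = 2 (tail of 2 descent steps not counted)

2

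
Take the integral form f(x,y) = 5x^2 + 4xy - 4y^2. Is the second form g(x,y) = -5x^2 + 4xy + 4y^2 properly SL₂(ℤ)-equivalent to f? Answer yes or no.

D₁ = 96, D₂ = 96
river cycle of f (length 4): (-4, 4, 5), (5, 6, -3), (-3, 6, 5), (5, 4, -4)
river cycle of g (length 4): (4, 4, -5), (-5, 6, 3), (3, 6, -5), (-5, 4, 4)
cycles differ ⇒ inequivalent

no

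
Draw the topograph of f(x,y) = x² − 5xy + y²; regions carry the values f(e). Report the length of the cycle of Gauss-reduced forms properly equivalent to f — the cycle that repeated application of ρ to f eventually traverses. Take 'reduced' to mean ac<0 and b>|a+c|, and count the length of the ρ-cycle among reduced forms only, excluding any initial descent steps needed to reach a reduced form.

D = 21, ⌊√D⌋ = 4
descent: ρ → (1,3,-3)  [lands on river]
river: ρ → (-3,3,1)
ρ-cycle length = 2 (tail of 1 descent step not counted)

2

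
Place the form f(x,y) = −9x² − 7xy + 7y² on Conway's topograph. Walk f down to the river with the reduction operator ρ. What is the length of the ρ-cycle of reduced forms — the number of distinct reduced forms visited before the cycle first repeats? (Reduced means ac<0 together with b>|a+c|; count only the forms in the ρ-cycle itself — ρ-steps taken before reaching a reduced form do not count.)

D = 301, ⌊√D⌋ = 17
descent: ρ → (7,7,-9)  [lands on river]
river: ρ → (-9,11,5)
river: ρ → (5,9,-11)
river: ρ → (-11,13,3)
river: ρ → (3,17,-1)
river: ρ → (-1,17,3)
river: ρ → (3,13,-11)
river: ρ → (-11,9,5)
river: ρ → (5,11,-9)
river: ρ → (-9,7,7)
ρ-cycle length = 10 (tail of 1 descent step not counted)

10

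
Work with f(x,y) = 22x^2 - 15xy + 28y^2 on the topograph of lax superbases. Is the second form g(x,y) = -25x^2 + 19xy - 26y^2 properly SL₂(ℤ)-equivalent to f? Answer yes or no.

D₁ = -2239, D₂ = -2239
f: reduced (well bottom): (22,-15,28) with a≤c, −a<b≤a
g is negative-definite; reduce −g:
−g: reduced (well bottom): (25,-19,26) with a≤c, −a<b≤a
flip sign back: reduced form of g is (-25,19,-26)
reduced forms (22, -15, 28) vs (-25, 19, -26) ⇒ inequivalent

no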